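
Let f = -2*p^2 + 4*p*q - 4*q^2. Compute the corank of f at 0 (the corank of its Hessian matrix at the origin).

0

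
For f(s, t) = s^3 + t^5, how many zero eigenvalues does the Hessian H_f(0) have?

2

Hessian at 0 has rank 0.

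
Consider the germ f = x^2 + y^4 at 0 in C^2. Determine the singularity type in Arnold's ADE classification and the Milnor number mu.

Type A_3, Milnor number mu = 3.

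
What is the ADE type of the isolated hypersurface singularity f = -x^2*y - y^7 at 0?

The Hessian of f at 0 is [[0, 0], [0, 0]] with rank 0, so corank 2. A Groebner basis of the Jacobian ideal J(f) in C{x,y} is {x^2/7 + y^6, x^3, x*y}; counting standard monomials gives mu = 8. Corank 2; j^3 = -x^2*y has shape L^2 M (L != M), so D-series; mu = 8 gives D_8.

D8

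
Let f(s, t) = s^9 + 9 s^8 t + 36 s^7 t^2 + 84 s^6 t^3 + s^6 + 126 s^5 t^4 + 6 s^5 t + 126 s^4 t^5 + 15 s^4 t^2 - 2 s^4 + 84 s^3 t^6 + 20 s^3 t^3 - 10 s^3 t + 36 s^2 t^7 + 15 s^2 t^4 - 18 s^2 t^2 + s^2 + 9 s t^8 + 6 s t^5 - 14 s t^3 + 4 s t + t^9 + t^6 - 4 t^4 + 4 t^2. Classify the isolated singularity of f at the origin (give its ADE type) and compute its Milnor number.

Type A8, Milnor number mu = 8.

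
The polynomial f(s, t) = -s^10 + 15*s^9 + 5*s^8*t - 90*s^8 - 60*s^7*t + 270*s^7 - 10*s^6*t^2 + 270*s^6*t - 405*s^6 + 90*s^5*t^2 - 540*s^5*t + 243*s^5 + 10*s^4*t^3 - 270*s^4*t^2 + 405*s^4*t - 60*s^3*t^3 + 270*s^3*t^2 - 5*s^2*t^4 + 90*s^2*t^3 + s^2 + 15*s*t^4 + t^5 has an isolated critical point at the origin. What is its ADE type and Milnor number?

Type A_4, Milnor number mu = 4.

The Hessian of f at 0 is [[2, 0], [0, 0]] with rank 1, so corank 1. A Groebner basis of the Jacobian ideal J(f) in C{s,t} is {t^4, s}; counting standard monomials gives mu = 4. Corank 1: A-series; mu = 4 gives A_4.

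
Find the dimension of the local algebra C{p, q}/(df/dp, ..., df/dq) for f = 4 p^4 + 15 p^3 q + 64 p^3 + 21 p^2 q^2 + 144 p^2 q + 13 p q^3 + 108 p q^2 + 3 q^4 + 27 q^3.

The Hessian of f at 0 has rank 0. Corank 2; j^3 = (4*p + 3*q)^3 is a perfect cube, so E-series; the 4-jet and mu = 7 give E_7.

7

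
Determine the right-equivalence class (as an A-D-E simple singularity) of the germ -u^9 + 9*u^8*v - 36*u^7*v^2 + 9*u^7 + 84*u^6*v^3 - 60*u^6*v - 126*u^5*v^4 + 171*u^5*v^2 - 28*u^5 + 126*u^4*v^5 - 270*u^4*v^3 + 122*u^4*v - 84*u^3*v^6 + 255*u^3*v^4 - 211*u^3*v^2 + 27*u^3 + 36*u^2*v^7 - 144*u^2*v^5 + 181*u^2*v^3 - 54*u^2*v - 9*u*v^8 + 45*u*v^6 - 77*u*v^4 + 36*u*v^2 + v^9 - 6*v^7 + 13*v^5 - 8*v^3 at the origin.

E_8

The Hessian of f at 0 is [[0, 0], [0, 0]] with rank 0, so corank 2. A Groebner basis of the Jacobian ideal J(f) in C{u,v} is {729*u^2/2 + u*v^3 - 486*u*v + 162*v^2, 486*u^2 - 648*u*v + v^4 + 216*v^2, u^3 - 4*u*v^2/3 + 16*v^3/27, u^2*v - 4*u*v^2/3 + 4*v^3/9}; counting standard monomials gives mu = 8. Corank 2; j^3 = (3*u - 2*v)^3 is a perfect cube, so E-series; the 5-jet and mu = 8 give E_8.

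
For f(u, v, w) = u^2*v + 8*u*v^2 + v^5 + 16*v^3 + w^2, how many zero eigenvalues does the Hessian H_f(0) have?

2

The Hessian at 0 is [[0, 0, 0], [0, 0, 0], [0, 0, 2]] of rank 1; hence corank 2.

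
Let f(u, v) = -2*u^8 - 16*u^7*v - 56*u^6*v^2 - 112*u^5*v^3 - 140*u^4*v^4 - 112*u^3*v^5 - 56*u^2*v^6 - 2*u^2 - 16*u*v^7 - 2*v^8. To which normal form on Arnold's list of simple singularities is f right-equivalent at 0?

A_{7}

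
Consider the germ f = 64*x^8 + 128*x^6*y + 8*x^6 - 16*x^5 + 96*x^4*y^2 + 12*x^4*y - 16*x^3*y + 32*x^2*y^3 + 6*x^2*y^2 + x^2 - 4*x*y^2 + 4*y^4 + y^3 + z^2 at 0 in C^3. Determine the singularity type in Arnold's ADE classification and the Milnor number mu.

Type A_{2}, Milnor number mu = 2.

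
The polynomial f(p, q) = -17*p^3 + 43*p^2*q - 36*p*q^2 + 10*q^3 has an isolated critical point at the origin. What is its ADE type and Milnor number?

The Hessian of f at 0 is [[0, 0], [0, 0]] with rank 0, so corank 2. A Groebner basis of the Jacobian ideal J(f) in C{p,q} is {q^3, p^2 - 6*q^2/13, p*q - 9*q^2/13}; counting standard monomials gives mu = 4. Corank 2; j^3 = -(p - q)*(17*p^2 - 26*p*q + 10*q^2) splits into three distinct lines over C (the quadratic factor has nonzero discriminant), so D_4.

Type D_{4}, Milnor number mu = 4.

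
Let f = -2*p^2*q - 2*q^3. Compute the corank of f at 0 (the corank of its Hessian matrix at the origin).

The Hessian at 0 is [[0, 0], [0, 0]] of rank 0; hence corank 2.

2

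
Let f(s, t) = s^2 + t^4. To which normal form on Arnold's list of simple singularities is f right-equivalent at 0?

A3

The Hessian of f at 0 has rank 1. Corank 1: A-series; mu = 3 gives A_3.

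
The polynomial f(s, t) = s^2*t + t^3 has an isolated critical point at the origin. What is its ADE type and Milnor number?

Type D_{4}, Milnor number mu = 4.

The Hessian of f at 0 has rank 0. Corank 2; j^3 = t*(s^2 + t^2) splits into three distinct lines over C (the quadratic factor has nonzero discriminant), so D_4.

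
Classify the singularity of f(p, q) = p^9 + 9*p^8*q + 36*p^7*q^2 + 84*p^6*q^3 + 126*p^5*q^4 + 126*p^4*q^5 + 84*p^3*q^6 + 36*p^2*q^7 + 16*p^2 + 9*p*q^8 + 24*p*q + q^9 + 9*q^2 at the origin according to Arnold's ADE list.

The Hessian of f at 0 is [[32, 24], [24, 18]] with rank 1, so corank 1. A Groebner basis of the Jacobian ideal J(f) in C{p,q} is {q^8, p + 3*q/4}; counting standard monomials gives mu = 8. Corank 1: A-series; mu = 8 gives A_8.

A_8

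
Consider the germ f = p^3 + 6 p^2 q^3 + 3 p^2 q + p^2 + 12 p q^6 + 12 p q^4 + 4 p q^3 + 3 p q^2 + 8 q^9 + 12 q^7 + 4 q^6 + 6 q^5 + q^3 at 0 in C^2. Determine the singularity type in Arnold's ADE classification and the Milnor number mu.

Type A_{2}, Milnor number mu = 2.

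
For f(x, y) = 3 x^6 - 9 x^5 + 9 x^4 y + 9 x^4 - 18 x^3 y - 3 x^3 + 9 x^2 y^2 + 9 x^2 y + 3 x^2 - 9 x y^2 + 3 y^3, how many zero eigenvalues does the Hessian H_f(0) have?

1

Hessian at 0 has rank 1.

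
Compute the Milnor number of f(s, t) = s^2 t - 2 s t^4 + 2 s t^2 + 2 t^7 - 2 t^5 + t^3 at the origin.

8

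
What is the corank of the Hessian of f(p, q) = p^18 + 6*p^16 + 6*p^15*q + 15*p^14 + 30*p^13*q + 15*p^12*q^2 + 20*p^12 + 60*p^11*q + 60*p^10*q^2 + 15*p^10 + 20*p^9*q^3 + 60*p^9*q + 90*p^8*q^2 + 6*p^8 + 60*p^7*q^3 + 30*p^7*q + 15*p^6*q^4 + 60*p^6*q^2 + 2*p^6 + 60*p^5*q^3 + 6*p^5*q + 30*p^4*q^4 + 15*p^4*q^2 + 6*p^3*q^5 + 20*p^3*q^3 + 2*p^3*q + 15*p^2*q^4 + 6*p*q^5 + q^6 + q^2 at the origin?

1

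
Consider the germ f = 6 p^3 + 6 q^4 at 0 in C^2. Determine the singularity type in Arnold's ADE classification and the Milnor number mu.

The Hessian of f at 0 has rank 0. Corank 2; j^3 = 6*p^3 is a perfect cube, so E-series; the 4-jet and mu = 6 give E_6.

Type E_{6}, Milnor number mu = 6.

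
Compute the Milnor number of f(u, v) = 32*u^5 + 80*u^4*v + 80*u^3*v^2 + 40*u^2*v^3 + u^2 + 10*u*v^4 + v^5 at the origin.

The Hessian of f at 0 is [[2, 0], [0, 0]] with rank 1, so corank 1. A Groebner basis of the Jacobian ideal J(f) in C{u,v} is {v^4, u}; counting standard monomials gives mu = 4. Corank 1: A-series; mu = 4 gives A_4.

4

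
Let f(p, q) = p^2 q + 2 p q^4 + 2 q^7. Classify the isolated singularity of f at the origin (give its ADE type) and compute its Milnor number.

Type D_{8}, Milnor number mu = 8.

The Hessian of f at 0 is [[0, 0], [0, 0]] with rank 0, so corank 2. A Groebner basis of the Jacobian ideal J(f) in C{p,q} is {-p^2/6 + p*q^3, p*q + q^4, p^3, p^2*q}; counting standard monomials gives mu = 8. Corank 2; j^3 = p^2*q has shape L^2 M (L != M), so D-series; mu = 8 gives D_8.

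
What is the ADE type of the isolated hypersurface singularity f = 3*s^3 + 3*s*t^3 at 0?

E_{7}

The Hessian of f at 0 has rank 0. Corank 2; j^3 = 3*s^3 is a perfect cube, so E-series; the 4-jet and mu = 7 give E_7.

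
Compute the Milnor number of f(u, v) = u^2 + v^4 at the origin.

The Hessian of f at 0 is [[2, 0], [0, 0]] with rank 1, so corank 1. A Groebner basis of the Jacobian ideal J(f) in C{u,v} is {v^3, u}; counting standard monomials gives mu = 3. Corank 1: A-series; mu = 3 gives A_3.

3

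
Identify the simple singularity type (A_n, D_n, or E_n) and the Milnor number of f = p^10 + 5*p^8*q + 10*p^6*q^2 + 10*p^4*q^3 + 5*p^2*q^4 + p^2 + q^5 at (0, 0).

Type A_4, Milnor number mu = 4.

The Hessian of f at 0 has rank 1. Corank 1: A-series; mu = 4 gives A_4.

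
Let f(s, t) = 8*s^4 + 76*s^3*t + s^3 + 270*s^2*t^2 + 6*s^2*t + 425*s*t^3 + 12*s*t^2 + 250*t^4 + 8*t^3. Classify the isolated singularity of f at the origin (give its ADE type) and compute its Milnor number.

The Hessian of f at 0 is [[0, 0], [0, 0]] with rank 0, so corank 2. A Groebner basis of the Jacobian ideal J(f) in C{s,t} is {3*s^2/4 + 3*s*t + t^4 + t^3/4 + 3*t^2, s^3 + 27*s^2/2 + 54*s*t + 25*t^3/2 + 54*t^2, s^2*t - 17*s^2/4 - 17*s*t - 65*t^3/12 - 17*t^2, s^2 + s*t^2 + 4*s*t + 7*t^3/3 + 4*t^2}; counting standard monomials gives mu = 7. Corank 2; j^3 = (s + 2*t)^3 is a perfect cube, so E-series; the 4-jet and mu = 7 give E_7.

Type E_7, Milnor number mu = 7.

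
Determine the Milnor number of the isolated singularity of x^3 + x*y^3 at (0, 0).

The Hessian of f at 0 has rank 0. Corank 2; j^3 = x^3 is a perfect cube, so E-series; the 4-jet and mu = 7 give E_7.

7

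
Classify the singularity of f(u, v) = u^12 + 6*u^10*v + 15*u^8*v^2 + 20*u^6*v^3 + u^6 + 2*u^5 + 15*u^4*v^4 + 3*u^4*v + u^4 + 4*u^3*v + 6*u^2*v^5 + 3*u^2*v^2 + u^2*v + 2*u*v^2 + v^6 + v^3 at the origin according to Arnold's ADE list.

D_{7}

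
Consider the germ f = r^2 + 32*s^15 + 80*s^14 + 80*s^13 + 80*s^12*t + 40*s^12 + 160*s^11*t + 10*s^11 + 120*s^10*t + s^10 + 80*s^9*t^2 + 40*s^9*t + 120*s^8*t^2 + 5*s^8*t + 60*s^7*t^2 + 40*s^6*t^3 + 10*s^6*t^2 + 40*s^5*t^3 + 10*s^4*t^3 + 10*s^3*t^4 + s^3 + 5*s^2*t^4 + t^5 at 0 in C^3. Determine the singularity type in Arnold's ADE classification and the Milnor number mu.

Type E_8, Milnor number mu = 8.

The Hessian of f at 0 has rank 1. Corank 2; j^3 = s^3 is a perfect cube, so E-series; the 5-jet and mu = 8 give E_8.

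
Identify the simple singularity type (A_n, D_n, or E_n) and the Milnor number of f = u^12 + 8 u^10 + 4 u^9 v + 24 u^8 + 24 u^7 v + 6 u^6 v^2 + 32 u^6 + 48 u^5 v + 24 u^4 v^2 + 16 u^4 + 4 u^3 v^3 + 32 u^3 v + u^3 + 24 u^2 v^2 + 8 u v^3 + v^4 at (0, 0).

Type E_6, Milnor number mu = 6.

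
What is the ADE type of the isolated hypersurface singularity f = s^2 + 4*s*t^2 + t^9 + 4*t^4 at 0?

The Hessian of f at 0 is [[2, 0], [0, 0]] with rank 1, so corank 1. A Groebner basis of the Jacobian ideal J(f) in C{s,t} is {s^4, s/2 + t^2}; counting standard monomials gives mu = 8. Corank 1: A-series; mu = 8 gives A_8.

A8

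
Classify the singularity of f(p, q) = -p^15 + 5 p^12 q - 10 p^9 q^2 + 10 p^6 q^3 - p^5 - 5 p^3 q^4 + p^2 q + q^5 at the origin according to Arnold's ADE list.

D_{6}

The Hessian of f at 0 has rank 0. Corank 2; j^3 = p^2*q has shape L^2 M (L != M), so D-series; mu = 6 gives D_6.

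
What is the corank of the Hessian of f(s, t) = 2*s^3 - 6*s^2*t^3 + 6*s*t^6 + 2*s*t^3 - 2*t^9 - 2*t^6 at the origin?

2

Hessian at 0 has rank 0.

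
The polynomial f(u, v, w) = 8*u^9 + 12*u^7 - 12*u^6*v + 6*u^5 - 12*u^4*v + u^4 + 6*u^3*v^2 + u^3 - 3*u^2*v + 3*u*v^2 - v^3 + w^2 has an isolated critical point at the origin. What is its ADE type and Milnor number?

Type E_{6}, Milnor number mu = 6.

The Hessian of f at 0 has rank 1. Corank 2; j^3 = (u - v)^3 is a perfect cube, so E-series; the 4-jet and mu = 6 give E_6.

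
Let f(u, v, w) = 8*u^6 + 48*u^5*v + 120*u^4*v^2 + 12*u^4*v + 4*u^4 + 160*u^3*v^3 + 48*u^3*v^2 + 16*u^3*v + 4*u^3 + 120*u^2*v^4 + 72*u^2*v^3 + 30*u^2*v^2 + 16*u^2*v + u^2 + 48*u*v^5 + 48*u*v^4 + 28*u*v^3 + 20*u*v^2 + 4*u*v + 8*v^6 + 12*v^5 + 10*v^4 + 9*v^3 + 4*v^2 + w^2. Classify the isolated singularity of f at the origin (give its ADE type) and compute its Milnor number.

Type A_2, Milnor number mu = 2.

The Hessian of f at 0 is [[2, 4, 0], [4, 8, 0], [0, 0, 2]] with rank 2, so corank 1. A Groebner basis of the Jacobian ideal J(f) in C{u,v,w} is {v^2, u + 2*v, w}; counting standard monomials gives mu = 2. Corank 1: A-series; mu = 2 gives A_2.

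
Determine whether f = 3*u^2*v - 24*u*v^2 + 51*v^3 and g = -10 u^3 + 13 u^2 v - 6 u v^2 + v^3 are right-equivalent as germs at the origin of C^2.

Yes.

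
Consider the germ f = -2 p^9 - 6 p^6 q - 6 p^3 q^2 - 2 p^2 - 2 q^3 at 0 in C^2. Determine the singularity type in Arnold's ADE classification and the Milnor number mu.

The Hessian of f at 0 is [[-4, 0], [0, 0]] with rank 1, so corank 1. A Groebner basis of the Jacobian ideal J(f) in C{p,q} is {q^2, p}; counting standard monomials gives mu = 2. Corank 1: A-series; mu = 2 gives A_2.

Type A_{2}, Milnor number mu = 2.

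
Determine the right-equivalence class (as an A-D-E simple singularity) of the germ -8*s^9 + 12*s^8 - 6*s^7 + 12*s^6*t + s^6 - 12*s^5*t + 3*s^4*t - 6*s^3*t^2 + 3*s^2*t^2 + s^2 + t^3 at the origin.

A2

The Hessian of f at 0 has rank 1. Corank 1: A-series; mu = 2 gives A_2.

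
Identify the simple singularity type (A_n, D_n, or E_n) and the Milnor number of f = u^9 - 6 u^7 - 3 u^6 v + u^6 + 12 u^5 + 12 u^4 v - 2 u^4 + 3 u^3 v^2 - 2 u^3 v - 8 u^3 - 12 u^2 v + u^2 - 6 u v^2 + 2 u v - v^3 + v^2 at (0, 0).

The Hessian of f at 0 has rank 1. Corank 1: A-series; mu = 2 gives A_2.

Type A_2, Milnor number mu = 2.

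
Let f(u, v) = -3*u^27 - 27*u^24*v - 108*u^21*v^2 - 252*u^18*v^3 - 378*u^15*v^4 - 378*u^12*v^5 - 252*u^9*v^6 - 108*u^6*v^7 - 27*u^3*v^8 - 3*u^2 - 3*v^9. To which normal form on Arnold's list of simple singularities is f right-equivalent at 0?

A_8

The Hessian of f at 0 is [[-6, 0], [0, 0]] with rank 1, so corank 1. A Groebner basis of the Jacobian ideal J(f) in C{u,v} is {v^8, u}; counting standard monomials gives mu = 8. Corank 1: A-series; mu = 8 gives A_8.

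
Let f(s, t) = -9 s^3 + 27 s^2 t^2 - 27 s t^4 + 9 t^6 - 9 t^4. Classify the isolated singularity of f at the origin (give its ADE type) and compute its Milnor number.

The Hessian of f at 0 has rank 0. Corank 2; j^3 = -9*s^3 is a perfect cube, so E-series; the 4-jet and mu = 6 give E_6.

Type E_{6}, Milnor number mu = 6.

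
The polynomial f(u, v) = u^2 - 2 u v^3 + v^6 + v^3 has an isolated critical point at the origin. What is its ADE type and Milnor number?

Type A_{2}, Milnor number mu = 2.

The Hessian of f at 0 is [[2, 0], [0, 0]] with rank 1, so corank 1. A Groebner basis of the Jacobian ideal J(f) in C{u,v} is {v^2, u}; counting standard monomials gives mu = 2. Corank 1: A-series; mu = 2 gives A_2.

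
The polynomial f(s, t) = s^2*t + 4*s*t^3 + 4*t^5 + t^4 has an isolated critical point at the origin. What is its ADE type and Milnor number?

The Hessian of f at 0 has rank 0. Corank 2; j^3 = s^2*t has shape L^2 M (L != M), so D-series; mu = 5 gives D_5.

Type D5, Milnor number mu = 5.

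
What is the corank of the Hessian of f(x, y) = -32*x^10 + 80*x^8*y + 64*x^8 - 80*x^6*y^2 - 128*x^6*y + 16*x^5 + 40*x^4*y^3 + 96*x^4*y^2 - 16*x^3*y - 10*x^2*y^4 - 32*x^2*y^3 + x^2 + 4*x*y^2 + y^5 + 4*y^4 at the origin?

1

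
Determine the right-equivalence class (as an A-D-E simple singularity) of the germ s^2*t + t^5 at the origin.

The Hessian of f at 0 has rank 0. Corank 2; j^3 = s^2*t has shape L^2 M (L != M), so D-series; mu = 6 gives D_6.

D6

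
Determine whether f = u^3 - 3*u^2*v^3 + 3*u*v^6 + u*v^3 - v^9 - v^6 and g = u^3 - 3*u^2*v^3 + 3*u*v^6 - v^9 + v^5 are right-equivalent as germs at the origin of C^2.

No.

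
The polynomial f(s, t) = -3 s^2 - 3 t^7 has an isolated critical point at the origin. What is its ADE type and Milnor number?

Type A_{6}, Milnor number mu = 6.

The Hessian of f at 0 has rank 1. Corank 1: A-series; mu = 6 gives A_6.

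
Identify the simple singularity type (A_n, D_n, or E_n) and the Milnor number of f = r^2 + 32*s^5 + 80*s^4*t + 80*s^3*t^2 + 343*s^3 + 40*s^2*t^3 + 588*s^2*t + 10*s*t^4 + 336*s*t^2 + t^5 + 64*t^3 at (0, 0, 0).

Type E_{8}, Milnor number mu = 8.

The Hessian of f at 0 has rank 1. Corank 2; j^3 = (7*s + 4*t)^3 is a perfect cube, so E-series; the 5-jet and mu = 8 give E_8.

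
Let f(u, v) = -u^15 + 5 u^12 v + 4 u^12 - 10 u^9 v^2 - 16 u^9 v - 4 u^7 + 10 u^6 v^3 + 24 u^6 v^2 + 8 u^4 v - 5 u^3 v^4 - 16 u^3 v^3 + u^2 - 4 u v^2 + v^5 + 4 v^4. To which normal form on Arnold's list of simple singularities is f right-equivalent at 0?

A4

The Hessian of f at 0 is [[2, 0], [0, 0]] with rank 1, so corank 1. A Groebner basis of the Jacobian ideal J(f) in C{u,v} is {u^2, -u/2 + v^2}; counting standard monomials gives mu = 4. Corank 1: A-series; mu = 4 gives A_4.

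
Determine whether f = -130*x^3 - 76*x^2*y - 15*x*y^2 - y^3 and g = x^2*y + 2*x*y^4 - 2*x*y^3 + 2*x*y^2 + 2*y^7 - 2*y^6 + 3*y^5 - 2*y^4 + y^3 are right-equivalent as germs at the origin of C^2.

No.

The Hessian of f at 0 has rank 0. Corank 2; j^3 = -(5*x + y)*(26*x^2 + 10*x*y + y^2) splits into three distinct lines over C (the quadratic factor has nonzero discriminant), so D_4. The Hessian of g at 0 has rank 0. Corank 2; j^3 = y*(x + y)^2 has shape L^2 M (L != M), so D-series; mu = 8 gives D_8. f is D_4 but g is D_8, hence not right-equivalent.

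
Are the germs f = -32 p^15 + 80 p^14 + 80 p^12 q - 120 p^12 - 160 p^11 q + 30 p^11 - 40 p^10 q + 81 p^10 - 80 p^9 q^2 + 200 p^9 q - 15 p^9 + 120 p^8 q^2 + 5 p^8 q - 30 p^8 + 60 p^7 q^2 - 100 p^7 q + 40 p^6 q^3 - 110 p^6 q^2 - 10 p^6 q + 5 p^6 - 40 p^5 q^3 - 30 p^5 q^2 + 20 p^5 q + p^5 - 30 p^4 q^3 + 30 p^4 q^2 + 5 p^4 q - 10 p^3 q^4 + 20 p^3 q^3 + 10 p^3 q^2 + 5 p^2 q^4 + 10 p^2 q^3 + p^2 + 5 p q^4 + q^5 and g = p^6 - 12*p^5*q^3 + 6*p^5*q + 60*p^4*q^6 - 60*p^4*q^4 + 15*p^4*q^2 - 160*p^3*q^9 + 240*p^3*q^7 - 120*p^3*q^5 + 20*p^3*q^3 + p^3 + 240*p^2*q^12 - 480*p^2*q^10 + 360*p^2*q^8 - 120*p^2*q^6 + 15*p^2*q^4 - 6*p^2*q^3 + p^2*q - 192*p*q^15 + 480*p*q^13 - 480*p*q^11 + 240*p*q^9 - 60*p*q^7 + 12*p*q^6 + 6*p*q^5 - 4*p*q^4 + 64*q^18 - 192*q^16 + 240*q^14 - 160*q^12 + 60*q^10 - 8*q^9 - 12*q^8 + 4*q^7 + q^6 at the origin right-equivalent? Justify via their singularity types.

The Hessian of f at 0 has rank 1. Corank 1: A-series; mu = 4 gives A_4. The Hessian of g at 0 has rank 0. Corank 2; j^3 = p^2*(p + q) has shape L^2 M (L != M), so D-series; mu = 7 gives D_7. f is A_4 but g is D_7, hence not right-equivalent.

No.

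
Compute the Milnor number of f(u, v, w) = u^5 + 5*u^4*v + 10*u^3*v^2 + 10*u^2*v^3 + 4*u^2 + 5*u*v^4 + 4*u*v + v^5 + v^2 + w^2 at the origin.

The Hessian of f at 0 has rank 2. Corank 1: A-series; mu = 4 gives A_4.

4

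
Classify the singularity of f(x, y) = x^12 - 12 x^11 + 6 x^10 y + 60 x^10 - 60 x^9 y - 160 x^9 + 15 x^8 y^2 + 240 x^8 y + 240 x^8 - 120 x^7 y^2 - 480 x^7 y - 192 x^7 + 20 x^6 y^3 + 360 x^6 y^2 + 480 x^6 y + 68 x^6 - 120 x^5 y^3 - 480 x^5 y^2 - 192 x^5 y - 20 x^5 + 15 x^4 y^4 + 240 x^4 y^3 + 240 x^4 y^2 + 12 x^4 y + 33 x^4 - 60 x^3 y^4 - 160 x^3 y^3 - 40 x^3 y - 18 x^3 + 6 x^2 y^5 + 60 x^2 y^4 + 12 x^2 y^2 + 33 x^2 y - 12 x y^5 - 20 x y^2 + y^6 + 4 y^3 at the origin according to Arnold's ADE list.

D_7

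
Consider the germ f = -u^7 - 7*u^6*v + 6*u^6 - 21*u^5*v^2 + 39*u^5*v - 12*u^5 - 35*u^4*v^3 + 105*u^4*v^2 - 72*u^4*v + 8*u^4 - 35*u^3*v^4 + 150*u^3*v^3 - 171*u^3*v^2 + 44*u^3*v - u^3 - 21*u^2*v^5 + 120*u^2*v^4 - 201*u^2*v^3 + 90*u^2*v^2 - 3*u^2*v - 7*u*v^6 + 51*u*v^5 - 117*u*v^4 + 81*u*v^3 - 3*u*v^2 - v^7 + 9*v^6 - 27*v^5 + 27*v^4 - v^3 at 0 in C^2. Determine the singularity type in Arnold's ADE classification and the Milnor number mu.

Type E7, Milnor number mu = 7.

The Hessian of f at 0 is [[0, 0], [0, 0]] with rank 0, so corank 2. A Groebner basis of the Jacobian ideal J(f) in C{u,v} is {3*u^2/4 + 3*u*v/2 + v^4 - v^3/4 + 3*v^2/4, u^3 - 15*u^2/4 - 15*u*v/2 + 9*v^3/4 - 15*v^2/4, u^2*v + 9*u^2/4 + 9*u*v/2 - 7*v^3/4 + 9*v^2/4, -u^2 + u*v^2 - 2*u*v + 4*v^3/3 - v^2}; counting standard monomials gives mu = 7. Corank 2; j^3 = -(u + v)^3 is a perfect cube, so E-series; the 4-jet and mu = 7 give E_7.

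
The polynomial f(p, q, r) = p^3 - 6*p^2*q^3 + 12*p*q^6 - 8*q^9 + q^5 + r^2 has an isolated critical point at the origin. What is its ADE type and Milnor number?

Type E8, Milnor number mu = 8.

The Hessian of f at 0 has rank 1. Corank 2; j^3 = p^3 is a perfect cube, so E-series; the 5-jet and mu = 8 give E_8.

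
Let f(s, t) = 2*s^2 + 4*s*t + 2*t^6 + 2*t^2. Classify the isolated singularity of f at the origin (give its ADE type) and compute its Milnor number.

The Hessian of f at 0 is [[4, 4], [4, 4]] with rank 1, so corank 1. A Groebner basis of the Jacobian ideal J(f) in C{s,t} is {t^5, s + t}; counting standard monomials gives mu = 5. Corank 1: A-series; mu = 5 gives A_5.

Type A_{5}, Milnor number mu = 5.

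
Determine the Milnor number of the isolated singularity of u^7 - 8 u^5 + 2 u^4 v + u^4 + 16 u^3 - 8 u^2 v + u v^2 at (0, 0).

5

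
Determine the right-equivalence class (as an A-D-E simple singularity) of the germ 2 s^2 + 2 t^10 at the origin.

A_9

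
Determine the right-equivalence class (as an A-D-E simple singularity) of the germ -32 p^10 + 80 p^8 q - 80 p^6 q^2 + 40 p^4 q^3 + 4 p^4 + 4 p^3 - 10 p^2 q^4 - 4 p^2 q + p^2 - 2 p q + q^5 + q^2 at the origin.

The Hessian of f at 0 has rank 1. Corank 1: A-series; mu = 4 gives A_4.

A4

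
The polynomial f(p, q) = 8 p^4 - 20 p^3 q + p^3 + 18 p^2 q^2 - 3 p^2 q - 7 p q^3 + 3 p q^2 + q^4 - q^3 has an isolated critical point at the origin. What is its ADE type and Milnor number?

Type E_7, Milnor number mu = 7.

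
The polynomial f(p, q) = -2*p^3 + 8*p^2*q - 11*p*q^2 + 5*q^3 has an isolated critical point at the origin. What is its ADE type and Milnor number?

Type D4, Milnor number mu = 4.

The Hessian of f at 0 has rank 0. Corank 2; j^3 = -(p - q)*(2*p^2 - 6*p*q + 5*q^2) splits into three distinct lines over C (the quadratic factor has nonzero discriminant), so D_4.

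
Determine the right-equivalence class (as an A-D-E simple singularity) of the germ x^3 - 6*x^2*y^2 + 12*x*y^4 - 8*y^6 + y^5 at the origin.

E8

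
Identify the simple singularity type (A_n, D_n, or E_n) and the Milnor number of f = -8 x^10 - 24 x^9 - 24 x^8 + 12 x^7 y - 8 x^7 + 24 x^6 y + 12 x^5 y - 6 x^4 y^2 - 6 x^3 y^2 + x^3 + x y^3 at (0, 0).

Type E7, Milnor number mu = 7.

The Hessian of f at 0 has rank 0. Corank 2; j^3 = x^3 is a perfect cube, so E-series; the 4-jet and mu = 7 give E_7.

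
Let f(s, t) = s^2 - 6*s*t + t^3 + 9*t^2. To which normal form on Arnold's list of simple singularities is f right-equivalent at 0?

The Hessian of f at 0 has rank 1. Corank 1: A-series; mu = 2 gives A_2.

A2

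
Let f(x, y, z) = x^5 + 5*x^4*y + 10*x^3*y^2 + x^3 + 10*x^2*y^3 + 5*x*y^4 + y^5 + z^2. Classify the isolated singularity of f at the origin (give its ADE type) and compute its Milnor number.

Type E8, Milnor number mu = 8.

The Hessian of f at 0 has rank 1. Corank 2; j^3 = x^3 is a perfect cube, so E-series; the 5-jet and mu = 8 give E_8.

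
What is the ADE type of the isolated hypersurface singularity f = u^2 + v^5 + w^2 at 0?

A4

The Hessian of f at 0 has rank 2. Corank 1: A-series; mu = 4 gives A_4.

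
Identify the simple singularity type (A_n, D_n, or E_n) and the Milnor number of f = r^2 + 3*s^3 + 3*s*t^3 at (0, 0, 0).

Type E_{7}, Milnor number mu = 7.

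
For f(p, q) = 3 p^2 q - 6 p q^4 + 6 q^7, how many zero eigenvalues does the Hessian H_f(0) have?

Hessian at 0 has rank 0.

2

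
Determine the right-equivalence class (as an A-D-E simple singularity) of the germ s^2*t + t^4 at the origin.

D_5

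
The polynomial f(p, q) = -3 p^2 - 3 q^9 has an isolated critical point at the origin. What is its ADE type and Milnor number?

Type A_8, Milnor number mu = 8.

The Hessian of f at 0 has rank 1. Corank 1: A-series; mu = 8 gives A_8.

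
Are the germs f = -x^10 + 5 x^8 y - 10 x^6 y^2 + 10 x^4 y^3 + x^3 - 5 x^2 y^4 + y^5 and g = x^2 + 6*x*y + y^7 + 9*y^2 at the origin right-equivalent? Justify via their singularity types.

No.

The Hessian of f at 0 is [[0, 0], [0, 0]] with rank 0, so corank 2. A Groebner basis of the Jacobian ideal J(f) in C{x,y} is {y^4, x^2}; counting standard monomials gives mu = 8. Corank 2; j^3 = x^3 is a perfect cube, so E-series; the 5-jet and mu = 8 give E_8. The Hessian of g at 0 is [[2, 6], [6, 18]] with rank 1, so corank 1. A Groebner basis of the Jacobian ideal J(g) in C{x,y} is {y^6, x + 3*y}; counting standard monomials gives mu = 6. Corank 1: A-series; mu = 6 gives A_6. f is E_8 but g is A_6, hence not right-equivalent.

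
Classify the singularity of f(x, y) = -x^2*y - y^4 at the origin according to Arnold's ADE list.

D_{5}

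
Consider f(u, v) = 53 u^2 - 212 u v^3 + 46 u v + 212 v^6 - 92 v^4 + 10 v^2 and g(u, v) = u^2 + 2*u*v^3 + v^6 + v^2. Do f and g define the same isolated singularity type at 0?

The Hessian of f at 0 has rank 2. Corank 0: nondegenerate Morse point, so A_1. The Hessian of g at 0 has rank 2. Corank 0: nondegenerate Morse point, so A_1. Both have type A_1, hence right-equivalent.

Yes.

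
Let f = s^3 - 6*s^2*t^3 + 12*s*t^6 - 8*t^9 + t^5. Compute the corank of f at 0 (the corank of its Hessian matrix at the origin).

2

Hessian at 0 has rank 0.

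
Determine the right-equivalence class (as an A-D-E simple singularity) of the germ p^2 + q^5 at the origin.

A_4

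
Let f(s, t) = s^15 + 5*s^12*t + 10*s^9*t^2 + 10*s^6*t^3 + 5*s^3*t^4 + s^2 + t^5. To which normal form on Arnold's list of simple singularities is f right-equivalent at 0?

A_4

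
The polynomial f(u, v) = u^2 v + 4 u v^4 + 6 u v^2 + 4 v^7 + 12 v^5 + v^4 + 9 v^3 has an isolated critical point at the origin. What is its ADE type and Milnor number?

The Hessian of f at 0 has rank 0. Corank 2; j^3 = v*(u + 3*v)^2 has shape L^2 M (L != M), so D-series; mu = 5 gives D_5.

Type D5, Milnor number mu = 5.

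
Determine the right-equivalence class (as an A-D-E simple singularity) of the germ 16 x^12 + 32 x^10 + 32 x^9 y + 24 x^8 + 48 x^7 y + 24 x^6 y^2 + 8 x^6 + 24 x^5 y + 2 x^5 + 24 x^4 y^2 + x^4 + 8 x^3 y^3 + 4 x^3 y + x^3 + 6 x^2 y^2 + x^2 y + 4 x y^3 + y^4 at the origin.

The Hessian of f at 0 has rank 0. Corank 2; j^3 = x^2*(x + y) has shape L^2 M (L != M), so D-series; mu = 5 gives D_5.

D_{5}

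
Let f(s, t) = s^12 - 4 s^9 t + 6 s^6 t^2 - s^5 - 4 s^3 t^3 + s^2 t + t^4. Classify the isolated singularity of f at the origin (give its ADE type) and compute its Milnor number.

The Hessian of f at 0 is [[0, 0], [0, 0]] with rank 0, so corank 2. A Groebner basis of the Jacobian ideal J(f) in C{s,t} is {s^3, s^2/4 + t^3, s*t}; counting standard monomials gives mu = 5. Corank 2; j^3 = s^2*t has shape L^2 M (L != M), so D-series; mu = 5 gives D_5.

Type D5, Milnor number mu = 5.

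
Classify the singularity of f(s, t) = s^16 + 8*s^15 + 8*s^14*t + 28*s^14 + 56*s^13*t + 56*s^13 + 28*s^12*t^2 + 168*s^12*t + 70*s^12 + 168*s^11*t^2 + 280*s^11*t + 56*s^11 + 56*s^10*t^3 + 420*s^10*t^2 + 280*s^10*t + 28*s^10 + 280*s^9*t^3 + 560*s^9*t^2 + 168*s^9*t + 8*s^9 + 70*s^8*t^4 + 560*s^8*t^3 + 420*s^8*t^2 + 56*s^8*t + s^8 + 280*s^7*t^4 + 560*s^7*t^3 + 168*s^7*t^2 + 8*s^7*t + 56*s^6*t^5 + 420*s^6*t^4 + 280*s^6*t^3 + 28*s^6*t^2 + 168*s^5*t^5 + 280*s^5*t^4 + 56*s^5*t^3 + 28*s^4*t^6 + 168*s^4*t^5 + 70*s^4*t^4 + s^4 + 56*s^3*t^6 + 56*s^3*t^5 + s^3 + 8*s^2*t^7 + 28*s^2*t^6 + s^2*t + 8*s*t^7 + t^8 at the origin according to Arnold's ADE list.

The Hessian of f at 0 is [[0, 0], [0, 0]] with rank 0, so corank 2. A Groebner basis of the Jacobian ideal J(f) in C{s,t} is {-s*t/8 + t^7, s*t^2, s^2 + s*t}; counting standard monomials gives mu = 9. Corank 2; j^3 = s^2*(s + t) has shape L^2 M (L != M), so D-series; mu = 9 gives D_9.

D_{9}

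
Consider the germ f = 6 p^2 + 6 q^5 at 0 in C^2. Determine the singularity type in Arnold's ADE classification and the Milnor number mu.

The Hessian of f at 0 is [[12, 0], [0, 0]] with rank 1, so corank 1. A Groebner basis of the Jacobian ideal J(f) in C{p,q} is {q^4, p}; counting standard monomials gives mu = 4. Corank 1: A-series; mu = 4 gives A_4.

Type A_4, Milnor number mu = 4.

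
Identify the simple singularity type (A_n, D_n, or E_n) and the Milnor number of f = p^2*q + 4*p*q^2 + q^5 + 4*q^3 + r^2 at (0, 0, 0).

The Hessian of f at 0 has rank 1. Corank 2; j^3 = q*(p + 2*q)^2 has shape L^2 M (L != M), so D-series; mu = 6 gives D_6.

Type D6, Milnor number mu = 6.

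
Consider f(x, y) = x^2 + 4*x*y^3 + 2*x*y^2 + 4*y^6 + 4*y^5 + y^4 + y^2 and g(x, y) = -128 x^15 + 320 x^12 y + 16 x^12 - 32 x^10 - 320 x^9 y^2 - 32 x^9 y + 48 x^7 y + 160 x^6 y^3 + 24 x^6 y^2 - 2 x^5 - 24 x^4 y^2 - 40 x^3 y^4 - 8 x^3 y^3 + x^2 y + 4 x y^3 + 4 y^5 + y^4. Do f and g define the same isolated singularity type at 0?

No.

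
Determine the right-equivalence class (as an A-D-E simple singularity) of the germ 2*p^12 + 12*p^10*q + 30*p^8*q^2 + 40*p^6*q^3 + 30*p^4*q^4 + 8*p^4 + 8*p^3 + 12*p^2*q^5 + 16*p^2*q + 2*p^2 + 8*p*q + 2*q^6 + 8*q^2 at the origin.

A5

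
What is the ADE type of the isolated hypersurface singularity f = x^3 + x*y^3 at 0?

E_7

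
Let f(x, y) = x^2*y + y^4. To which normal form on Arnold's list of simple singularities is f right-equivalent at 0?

The Hessian of f at 0 is [[0, 0], [0, 0]] with rank 0, so corank 2. A Groebner basis of the Jacobian ideal J(f) in C{x,y} is {x^3, x^2/4 + y^3, x*y}; counting standard monomials gives mu = 5. Corank 2; j^3 = x^2*y has shape L^2 M (L != M), so D-series; mu = 5 gives D_5.

D_{5}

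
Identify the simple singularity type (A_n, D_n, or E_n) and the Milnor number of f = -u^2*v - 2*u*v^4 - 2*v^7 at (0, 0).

Type D_8, Milnor number mu = 8.

The Hessian of f at 0 is [[0, 0], [0, 0]] with rank 0, so corank 2. A Groebner basis of the Jacobian ideal J(f) in C{u,v} is {-u^2/6 + u*v^3, u*v + v^4, u^3, u^2*v}; counting standard monomials gives mu = 8. Corank 2; j^3 = -u^2*v has shape L^2 M (L != M), so D-series; mu = 8 gives D_8.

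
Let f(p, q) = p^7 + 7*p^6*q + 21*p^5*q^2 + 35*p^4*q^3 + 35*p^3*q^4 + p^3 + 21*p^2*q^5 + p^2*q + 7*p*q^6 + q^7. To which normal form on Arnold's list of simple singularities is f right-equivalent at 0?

The Hessian of f at 0 has rank 0. Corank 2; j^3 = p^2*(p + q) has shape L^2 M (L != M), so D-series; mu = 8 gives D_8.

D8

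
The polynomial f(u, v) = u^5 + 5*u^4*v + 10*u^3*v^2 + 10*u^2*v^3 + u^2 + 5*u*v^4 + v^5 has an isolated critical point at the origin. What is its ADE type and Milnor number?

The Hessian of f at 0 has rank 1. Corank 1: A-series; mu = 4 gives A_4.

Type A_4, Milnor number mu = 4.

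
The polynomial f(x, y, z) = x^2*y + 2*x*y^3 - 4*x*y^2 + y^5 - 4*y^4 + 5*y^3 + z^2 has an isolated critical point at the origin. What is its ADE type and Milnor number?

The Hessian of f at 0 has rank 1. Corank 2; j^3 = y*(x^2 - 4*x*y + 5*y^2) splits into three distinct lines over C (the quadratic factor has nonzero discriminant), so D_4.

Type D4, Milnor number mu = 4.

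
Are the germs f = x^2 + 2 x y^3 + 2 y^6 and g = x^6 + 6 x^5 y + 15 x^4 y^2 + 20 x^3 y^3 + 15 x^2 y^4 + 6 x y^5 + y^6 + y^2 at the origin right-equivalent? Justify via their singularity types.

Yes.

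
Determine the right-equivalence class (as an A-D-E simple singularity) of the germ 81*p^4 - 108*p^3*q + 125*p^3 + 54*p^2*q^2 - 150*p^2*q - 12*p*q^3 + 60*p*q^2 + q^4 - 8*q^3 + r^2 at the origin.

The Hessian of f at 0 has rank 1. Corank 2; j^3 = (5*p - 2*q)^3 is a perfect cube, so E-series; the 4-jet and mu = 6 give E_6.

E_6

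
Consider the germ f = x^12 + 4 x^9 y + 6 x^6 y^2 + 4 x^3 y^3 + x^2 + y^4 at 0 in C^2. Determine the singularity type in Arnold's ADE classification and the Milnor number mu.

Type A_{3}, Milnor number mu = 3.

The Hessian of f at 0 has rank 1. Corank 1: A-series; mu = 3 gives A_3.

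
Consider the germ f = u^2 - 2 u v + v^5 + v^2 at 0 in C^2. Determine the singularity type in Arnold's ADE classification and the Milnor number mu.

The Hessian of f at 0 has rank 1. Corank 1: A-series; mu = 4 gives A_4.

Type A_4, Milnor number mu = 4.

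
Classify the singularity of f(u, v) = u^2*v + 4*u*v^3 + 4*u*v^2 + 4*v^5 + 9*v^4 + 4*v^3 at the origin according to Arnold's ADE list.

The Hessian of f at 0 has rank 0. Corank 2; j^3 = v*(u + 2*v)^2 has shape L^2 M (L != M), so D-series; mu = 5 gives D_5.

D_5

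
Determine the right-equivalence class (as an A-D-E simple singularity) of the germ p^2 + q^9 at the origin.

A8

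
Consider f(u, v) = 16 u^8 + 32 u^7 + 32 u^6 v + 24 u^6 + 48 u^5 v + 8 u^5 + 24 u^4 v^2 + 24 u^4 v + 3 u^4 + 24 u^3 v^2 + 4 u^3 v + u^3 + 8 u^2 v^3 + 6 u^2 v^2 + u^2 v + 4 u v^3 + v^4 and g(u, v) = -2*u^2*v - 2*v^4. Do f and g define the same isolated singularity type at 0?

The Hessian of f at 0 has rank 0. Corank 2; j^3 = u^2*(u + v) has shape L^2 M (L != M), so D-series; mu = 5 gives D_5. The Hessian of g at 0 has rank 0. Corank 2; j^3 = -2*u^2*v has shape L^2 M (L != M), so D-series; mu = 5 gives D_5. Both have type D_5, hence right-equivalent.

Yes.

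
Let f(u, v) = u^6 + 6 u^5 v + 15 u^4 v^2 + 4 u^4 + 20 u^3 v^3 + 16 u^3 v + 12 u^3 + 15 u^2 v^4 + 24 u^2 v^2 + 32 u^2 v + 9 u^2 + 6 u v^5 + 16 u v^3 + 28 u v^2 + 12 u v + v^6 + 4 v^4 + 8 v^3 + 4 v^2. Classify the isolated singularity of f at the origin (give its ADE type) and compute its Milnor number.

The Hessian of f at 0 is [[18, 12], [12, 8]] with rank 1, so corank 1. A Groebner basis of the Jacobian ideal J(f) in C{u,v} is {u*v^2 - 54*u*v - 405*u/4 - 87*v^2/2 - 135*v/2, 135*u*v/2 + 243*u/2 + v^3 + 54*v^2 + 81*v, u^2 + 2*u*v + 3*u/2 + v^2 + v}; counting standard monomials gives mu = 5. Corank 1: A-series; mu = 5 gives A_5.

Type A_5, Milnor number mu = 5.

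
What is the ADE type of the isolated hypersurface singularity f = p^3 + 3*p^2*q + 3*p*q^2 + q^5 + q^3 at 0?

E8

The Hessian of f at 0 is [[0, 0], [0, 0]] with rank 0, so corank 2. A Groebner basis of the Jacobian ideal J(f) in C{p,q} is {q^4, p^2 + 2*p*q + q^2}; counting standard monomials gives mu = 8. Corank 2; j^3 = (p + q)^3 is a perfect cube, so E-series; the 5-jet and mu = 8 give E_8.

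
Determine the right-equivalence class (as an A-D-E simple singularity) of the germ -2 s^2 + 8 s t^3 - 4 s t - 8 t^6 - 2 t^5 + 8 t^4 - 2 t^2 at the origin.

A4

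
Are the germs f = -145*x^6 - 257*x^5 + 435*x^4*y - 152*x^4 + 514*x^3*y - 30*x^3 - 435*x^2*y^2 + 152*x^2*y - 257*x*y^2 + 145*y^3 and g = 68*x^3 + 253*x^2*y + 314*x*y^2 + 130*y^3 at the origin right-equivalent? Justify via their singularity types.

The Hessian of f at 0 is [[0, 0], [0, 0]] with rank 0, so corank 2. A Groebner basis of the Jacobian ideal J(f) in C{x,y} is {y^3, x^2 - 71*y^2/26, x*y - 43*y^2/26}; counting standard monomials gives mu = 4. Corank 2; j^3 = -(3*x - 5*y)*(10*x^2 - 34*x*y + 29*y^2) splits into three distinct lines over C (the quadratic factor has nonzero discriminant), so D_4. The Hessian of g at 0 is [[0, 0], [0, 0]] with rank 0, so corank 2. A Groebner basis of the Jacobian ideal J(g) in C{x,y} is {y^3, x^2 - 74*y^2/47, x*y + 59*y^2/47}; counting standard monomials gives mu = 4. Corank 2; j^3 = (4*x + 5*y)*(17*x^2 + 42*x*y + 26*y^2) splits into three distinct lines over C (the quadratic factor has nonzero discriminant), so D_4. Both have type D_4, hence right-equivalent.

Yes.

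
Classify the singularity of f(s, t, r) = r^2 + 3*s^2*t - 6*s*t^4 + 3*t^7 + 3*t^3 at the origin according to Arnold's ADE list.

D_4

The Hessian of f at 0 is [[0, 0, 0], [0, 0, 0], [0, 0, 2]] with rank 1, so corank 2. A Groebner basis of the Jacobian ideal J(f) in C{s,t,r} is {t^3, s^2 + 3*t^2, s*t, r}; counting standard monomials gives mu = 4. Corank 2; j^3 = 3*t*(s^2 + t^2) splits into three distinct lines over C (the quadratic factor has nonzero discriminant), so D_4.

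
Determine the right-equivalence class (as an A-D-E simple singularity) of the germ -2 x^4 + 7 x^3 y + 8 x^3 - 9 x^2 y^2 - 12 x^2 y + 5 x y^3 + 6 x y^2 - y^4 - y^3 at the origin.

E7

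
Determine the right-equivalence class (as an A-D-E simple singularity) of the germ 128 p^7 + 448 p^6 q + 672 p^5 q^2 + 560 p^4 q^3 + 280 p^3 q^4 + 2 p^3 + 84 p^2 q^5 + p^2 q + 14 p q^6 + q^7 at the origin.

D8

The Hessian of f at 0 is [[0, 0], [0, 0]] with rank 0, so corank 2. A Groebner basis of the Jacobian ideal J(f) in C{p,q} is {-p*q/14 + q^6, p*q^2, p^2 + p*q/2}; counting standard monomials gives mu = 8. Corank 2; j^3 = p^2*(2*p + q) has shape L^2 M (L != M), so D-series; mu = 8 gives D_8.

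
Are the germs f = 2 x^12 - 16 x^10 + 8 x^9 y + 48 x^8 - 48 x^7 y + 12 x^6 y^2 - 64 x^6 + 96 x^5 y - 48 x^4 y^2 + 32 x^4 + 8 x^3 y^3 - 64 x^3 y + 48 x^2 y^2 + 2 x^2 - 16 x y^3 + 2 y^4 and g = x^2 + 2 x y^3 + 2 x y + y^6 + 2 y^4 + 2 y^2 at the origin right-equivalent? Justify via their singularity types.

No.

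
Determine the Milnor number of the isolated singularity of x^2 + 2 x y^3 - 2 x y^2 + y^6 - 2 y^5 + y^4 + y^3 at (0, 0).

2

The Hessian of f at 0 is [[2, 0], [0, 0]] with rank 1, so corank 1. A Groebner basis of the Jacobian ideal J(f) in C{x,y} is {y^2, x}; counting standard monomials gives mu = 2. Corank 1: A-series; mu = 2 gives A_2.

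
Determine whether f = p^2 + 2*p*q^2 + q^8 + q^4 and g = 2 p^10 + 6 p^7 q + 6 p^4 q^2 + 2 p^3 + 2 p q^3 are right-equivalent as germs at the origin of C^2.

The Hessian of f at 0 is [[2, 0], [0, 0]] with rank 1, so corank 1. A Groebner basis of the Jacobian ideal J(f) in C{p,q} is {p^4, p^3*q, p + q^2}; counting standard monomials gives mu = 7. Corank 1: A-series; mu = 7 gives A_7. The Hessian of g at 0 is [[0, 0], [0, 0]] with rank 0, so corank 2. A Groebner basis of the Jacobian ideal J(g) in C{p,q} is {p^3, p*q^2, 3*p^2 + q^3}; counting standard monomials gives mu = 7. Corank 2; j^3 = 2*p^3 is a perfect cube, so E-series; the 4-jet and mu = 7 give E_7. f is A_7 but g is E_7, hence not right-equivalent.

No.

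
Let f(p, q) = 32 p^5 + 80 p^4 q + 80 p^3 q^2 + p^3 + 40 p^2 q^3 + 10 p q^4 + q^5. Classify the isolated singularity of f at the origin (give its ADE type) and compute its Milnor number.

The Hessian of f at 0 has rank 0. Corank 2; j^3 = p^3 is a perfect cube, so E-series; the 5-jet and mu = 8 give E_8.

Type E_8, Milnor number mu = 8.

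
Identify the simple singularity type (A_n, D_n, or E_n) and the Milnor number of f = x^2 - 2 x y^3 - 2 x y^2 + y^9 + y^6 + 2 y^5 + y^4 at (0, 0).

Type A_8, Milnor number mu = 8.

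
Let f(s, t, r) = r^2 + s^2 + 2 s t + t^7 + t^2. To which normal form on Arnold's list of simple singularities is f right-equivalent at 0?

The Hessian of f at 0 has rank 2. Corank 1: A-series; mu = 6 gives A_6.

A_{6}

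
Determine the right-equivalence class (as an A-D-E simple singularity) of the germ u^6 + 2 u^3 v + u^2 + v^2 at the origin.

The Hessian of f at 0 is [[2, 0], [0, 2]] with rank 2, so corank 0. A Groebner basis of the Jacobian ideal J(f) in C{u,v} is {u, v}; counting standard monomials gives mu = 1. Corank 0: nondegenerate Morse point, so A_1.

A1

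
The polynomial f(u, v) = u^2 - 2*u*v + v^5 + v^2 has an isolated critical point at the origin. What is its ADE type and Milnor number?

Type A4, Milnor number mu = 4.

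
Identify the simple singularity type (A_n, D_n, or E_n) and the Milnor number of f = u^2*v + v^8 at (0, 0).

Type D9, Milnor number mu = 9.

The Hessian of f at 0 is [[0, 0], [0, 0]] with rank 0, so corank 2. A Groebner basis of the Jacobian ideal J(f) in C{u,v} is {u^2/8 + v^7, u^3, u*v}; counting standard monomials gives mu = 9. Corank 2; j^3 = u^2*v has shape L^2 M (L != M), so D-series; mu = 9 gives D_9.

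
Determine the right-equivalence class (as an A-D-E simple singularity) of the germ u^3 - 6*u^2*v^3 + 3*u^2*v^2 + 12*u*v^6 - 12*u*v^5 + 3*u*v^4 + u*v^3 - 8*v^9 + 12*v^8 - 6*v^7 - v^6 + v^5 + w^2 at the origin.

The Hessian of f at 0 has rank 1. Corank 2; j^3 = u^3 is a perfect cube, so E-series; the 4-jet and mu = 7 give E_7.

E_7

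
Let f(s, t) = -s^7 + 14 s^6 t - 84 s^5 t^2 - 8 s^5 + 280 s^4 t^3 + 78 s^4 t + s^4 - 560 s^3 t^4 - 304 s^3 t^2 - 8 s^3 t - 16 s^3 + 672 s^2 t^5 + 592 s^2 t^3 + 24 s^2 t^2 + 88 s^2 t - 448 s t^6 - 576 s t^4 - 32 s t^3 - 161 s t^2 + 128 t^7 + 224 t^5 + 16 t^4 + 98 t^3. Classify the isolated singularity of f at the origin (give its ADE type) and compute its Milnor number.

Type D_{5}, Milnor number mu = 5.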